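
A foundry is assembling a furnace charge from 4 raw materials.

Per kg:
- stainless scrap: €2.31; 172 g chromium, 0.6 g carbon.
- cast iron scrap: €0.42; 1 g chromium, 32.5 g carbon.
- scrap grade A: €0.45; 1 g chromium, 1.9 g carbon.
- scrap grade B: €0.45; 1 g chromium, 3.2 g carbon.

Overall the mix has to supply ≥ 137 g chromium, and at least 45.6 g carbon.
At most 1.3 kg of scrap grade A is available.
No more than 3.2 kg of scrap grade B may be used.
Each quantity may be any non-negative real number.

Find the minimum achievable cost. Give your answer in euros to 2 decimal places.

Let x1 = kg of stainless scrap, x2 = kg of cast iron scrap, x3 = kg of scrap grade A, x4 = kg of scrap grade B.
min 2.31x1 + 0.42x2 + 0.45x3 + 0.45x4 subject to:
  172x1 + 1x2 + 1x3 + 1x4 ≥ 137   (chromium)
  0.6x1 + 32.5x2 + 1.9x3 + 3.2x4 ≥ 45.6   (carbon)
  x3 ≤ 1.3
  x4 ≤ 3.2
  x1, x2, x3, x4 ≥ 0.
At the optimum only stainless scrap, cast iron scrap are positive (scrap grade A, scrap grade B = 0). The chromium and carbon requirements are met with equality.
Solving gives x1 = 0.7884, x2 = 1.389.
Cost = 2.31·0.7884 + 0.42·1.389 = 2.4046.

€2.40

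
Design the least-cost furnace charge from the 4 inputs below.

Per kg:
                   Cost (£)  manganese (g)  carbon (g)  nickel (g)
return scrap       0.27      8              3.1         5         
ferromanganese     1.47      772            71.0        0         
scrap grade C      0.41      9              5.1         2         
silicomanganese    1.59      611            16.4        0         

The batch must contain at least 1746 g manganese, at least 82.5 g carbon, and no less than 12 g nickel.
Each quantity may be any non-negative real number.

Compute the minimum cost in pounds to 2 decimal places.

Set it up as a linear program. Let x1 = kg of return scrap, x2 = kg of ferromanganese, x3 = kg of scrap grade C, x4 = kg of silicomanganese.
min 0.27x1 + 1.47x2 + 0.41x3 + 1.59x4 with:
  8x1 + 772x2 + 9x3 + 611x4 ≥ 1746   (manganese)
  3.1x1 + 71x2 + 5.1x3 + 16.4x4 ≥ 82.5   (carbon)
  5x1 + 2x3 ≥ 12   (nickel)
  x1, x2, x3, x4 ≥ 0.
At the optimum only return scrap, ferromanganese are positive (scrap grade C, silicomanganese = 0). Binding constraints: manganese and nickel.
That vertex is x1 = 2.4, x2 = 2.237.
Total cost: 0.27·2.4 + 1.47·2.237 = 3.9364.

£3.94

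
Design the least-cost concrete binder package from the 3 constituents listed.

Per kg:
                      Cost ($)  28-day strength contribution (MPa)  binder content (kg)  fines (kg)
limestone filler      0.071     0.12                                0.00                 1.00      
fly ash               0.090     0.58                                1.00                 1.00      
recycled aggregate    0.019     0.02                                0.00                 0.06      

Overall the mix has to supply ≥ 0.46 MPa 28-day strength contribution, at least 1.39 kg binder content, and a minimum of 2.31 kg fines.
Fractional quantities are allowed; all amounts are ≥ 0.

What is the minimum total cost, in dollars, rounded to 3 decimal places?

Let x1 = kg of limestone filler, x2 = kg of fly ash, x3 = kg of recycled aggregate.
Minimise 0.071x1 + 0.09x2 + 0.019x3 s.t.:
  0.12x1 + 0.58x2 + 0.02x3 ≥ 0.46   (28-day strength contribution)
  1x2 ≥ 1.39   (binder content)
  1x1 + 1x2 + 0.06x3 ≥ 2.31   (fines)
  x1, x2, x3 ≥ 0.
The cheapest feasible vertex uses only limestone filler, fly ash; recycled aggregate is not used. Binding constraints: binder content and fines.
Solving gives x1 = 0.92, x2 = 1.39.
Total cost: 0.071·0.92 + 0.09·1.39 = 0.19042.

$0.190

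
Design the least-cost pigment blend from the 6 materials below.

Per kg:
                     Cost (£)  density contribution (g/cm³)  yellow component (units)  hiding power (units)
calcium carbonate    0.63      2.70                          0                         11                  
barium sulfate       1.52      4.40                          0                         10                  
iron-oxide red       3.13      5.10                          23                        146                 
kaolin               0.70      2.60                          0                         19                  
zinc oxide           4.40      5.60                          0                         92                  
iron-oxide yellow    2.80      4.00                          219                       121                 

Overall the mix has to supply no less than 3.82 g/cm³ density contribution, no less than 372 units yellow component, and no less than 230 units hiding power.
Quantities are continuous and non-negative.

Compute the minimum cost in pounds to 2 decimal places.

£5.28

Let x1 = kg of calcium carbonate, x2 = kg of barium sulfate, x3 = kg of iron-oxide red, x4 = kg of kaolin, x5 = kg of zinc oxide, x6 = kg of iron-oxide yellow.
Minimize 0.63x1 + 1.52x2 + 3.13x3 + 0.7x4 + 4.4x5 + 2.8x6 s.t.:
  2.7x1 + 4.4x2 + 5.1x3 + 2.6x4 + 5.6x5 + 4x6 ≥ 3.82   (density contribution)
  23x3 + 219x6 ≥ 372   (yellow component)
  11x1 + 10x2 + 146x3 + 19x4 + 92x5 + 121x6 ≥ 230   (hiding power)
  x1, x2, x3, x4, x5, x6 ≥ 0.
The cheapest feasible vertex uses only iron-oxide red, iron-oxide yellow; calcium carbonate, barium sulfate, kaolin, zinc oxide are not used. There the yellow component and hiding power constraints are tight.
So iron-oxide red = 0.1835 kg, iron-oxide yellow = 1.679 kg.
Hence cost = 3.13·0.1835 + 2.8·1.679 = £5.2756.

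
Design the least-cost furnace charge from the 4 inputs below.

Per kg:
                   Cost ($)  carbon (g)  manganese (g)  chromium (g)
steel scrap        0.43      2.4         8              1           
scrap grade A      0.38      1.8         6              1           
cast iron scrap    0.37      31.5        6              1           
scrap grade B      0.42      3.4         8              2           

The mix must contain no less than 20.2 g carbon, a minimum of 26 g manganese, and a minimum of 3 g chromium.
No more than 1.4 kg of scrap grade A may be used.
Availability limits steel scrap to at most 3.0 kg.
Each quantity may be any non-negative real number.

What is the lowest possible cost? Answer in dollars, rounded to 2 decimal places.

$1.38

Let x1 = kg of steel scrap, x2 = kg of scrap grade A, x3 = kg of cast iron scrap, x4 = kg of scrap grade B.
min 0.43x1 + 0.38x2 + 0.37x3 + 0.42x4 s.t.:
  2.4x1 + 1.8x2 + 31.5x3 + 3.4x4 ≥ 20.2   (carbon)
  8x1 + 6x2 + 6x3 + 8x4 ≥ 26   (manganese)
  1x1 + 1x2 + 1x3 + 2x4 ≥ 3   (chromium)
  x2 ≤ 1.4
  x1 ≤ 3
  x1, x2, x3, x4 ≥ 0.
The optimal basis is {cast iron scrap, scrap grade B}; steel scrap, scrap grade A drop out. Binding constraints: carbon and manganese.
That vertex is x3 = 0.3161, x4 = 3.013.
Objective = 0.37·0.3161 + 0.42·3.013 = 1.3824.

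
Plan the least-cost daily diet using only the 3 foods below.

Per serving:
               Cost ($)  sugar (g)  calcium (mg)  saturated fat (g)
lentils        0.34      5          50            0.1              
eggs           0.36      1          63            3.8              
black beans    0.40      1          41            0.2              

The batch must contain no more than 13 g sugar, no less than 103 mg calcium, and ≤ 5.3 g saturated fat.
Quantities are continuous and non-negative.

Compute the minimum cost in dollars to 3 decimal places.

Let x1 = servings of lentils, x2 = servings of eggs, x3 = servings of black beans.
min 0.34x1 + 0.36x2 + 0.4x3 with:
  5x1 + 1x2 + 1x3 ≤ 13   (sugar)
  50x1 + 63x2 + 41x3 ≥ 103   (calcium)
  0.1x1 + 3.8x2 + 0.2x3 ≤ 5.3   (saturated fat)
  x1, x2, x3 ≥ 0.
The optimal basis is {lentils, eggs}; black beans drops out. The calcium and saturated fat requirements are met with equality.
That vertex is x1 = 0.31301, x2 = 1.3865.
Total cost: 0.34·0.31301 + 0.36·1.3865 = 0.60556.

$0.606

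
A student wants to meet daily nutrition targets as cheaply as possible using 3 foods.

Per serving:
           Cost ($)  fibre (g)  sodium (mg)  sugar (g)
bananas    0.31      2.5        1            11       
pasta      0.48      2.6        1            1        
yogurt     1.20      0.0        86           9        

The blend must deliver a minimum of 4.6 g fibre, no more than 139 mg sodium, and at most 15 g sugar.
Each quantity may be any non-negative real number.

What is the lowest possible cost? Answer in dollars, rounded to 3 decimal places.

Let x1 = servings of bananas, x2 = servings of pasta, x3 = servings of yogurt.
Minimise 0.31x1 + 0.48x2 + 1.2x3 with:
  2.5x1 + 2.6x2 ≥ 4.6   (fibre)
  1x1 + 1x2 + 86x3 ≤ 139   (sodium)
  11x1 + 1x2 + 9x3 ≤ 15   (sugar)
  x1, x2, x3 ≥ 0.
The optimal basis is {bananas, pasta}; yogurt drops out. There the fibre and sugar constraints are tight.
That vertex is x1 = 1.318, x2 = 0.50192.
Hence cost = 0.31·1.318 + 0.48·0.50192 = $0.649502.

$0.650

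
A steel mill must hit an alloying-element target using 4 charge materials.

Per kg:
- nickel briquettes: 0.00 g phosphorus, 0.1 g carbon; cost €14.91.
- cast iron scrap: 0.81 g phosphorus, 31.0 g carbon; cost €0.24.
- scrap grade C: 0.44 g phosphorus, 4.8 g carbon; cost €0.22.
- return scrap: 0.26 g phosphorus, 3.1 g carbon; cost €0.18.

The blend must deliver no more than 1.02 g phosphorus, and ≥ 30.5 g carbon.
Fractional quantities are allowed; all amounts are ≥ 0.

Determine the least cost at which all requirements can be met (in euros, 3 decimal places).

Let x1 = kg of nickel briquettes, x2 = kg of cast iron scrap, x3 = kg of scrap grade C, x4 = kg of return scrap.
min 14.91x1 + 0.24x2 + 0.22x3 + 0.18x4 s.t.:
  0.81x2 + 0.44x3 + 0.26x4 ≤ 1.02   (phosphorus)
  0.1x1 + 31x2 + 4.8x3 + 3.1x4 ≥ 30.5   (carbon)
  x1, x2, x3, x4 ≥ 0.
The cheapest feasible vertex uses only cast iron scrap; nickel briquettes, scrap grade C, return scrap are not used. The carbon requirement is met with equality.
So cast iron scrap = 0.9839 kg.
Total cost: 0.24·0.9839 = 0.23614.

€0.236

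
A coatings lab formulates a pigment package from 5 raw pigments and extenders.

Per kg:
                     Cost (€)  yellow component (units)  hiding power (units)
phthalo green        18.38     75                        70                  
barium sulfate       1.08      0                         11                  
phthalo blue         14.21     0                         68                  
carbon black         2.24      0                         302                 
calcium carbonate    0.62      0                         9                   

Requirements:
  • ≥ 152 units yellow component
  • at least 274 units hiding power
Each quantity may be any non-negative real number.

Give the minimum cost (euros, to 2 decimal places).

Let x1 = kg of phthalo green, x2 = kg of barium sulfate, x3 = kg of phthalo blue, x4 = kg of carbon black, x5 = kg of calcium carbonate.
Minimize 18.38x1 + 1.08x2 + 14.21x3 + 2.24x4 + 0.62x5 subject to:
  75x1 ≥ 152   (yellow component)
  70x1 + 11x2 + 68x3 + 302x4 + 9x5 ≥ 274   (hiding power)
  x1, x2, x3, x4, x5 ≥ 0.
The minimum-cost mix takes nothing from barium sulfate, phthalo blue, calcium carbonate — only phthalo green, carbon black. The yellow component and hiding power requirements are met with equality.
So phthalo green = 2.0267 kg, carbon black = 0.43753 kg.
Total cost: 18.38·2.0267 + 2.24·0.43753 = 38.2308.

€38.23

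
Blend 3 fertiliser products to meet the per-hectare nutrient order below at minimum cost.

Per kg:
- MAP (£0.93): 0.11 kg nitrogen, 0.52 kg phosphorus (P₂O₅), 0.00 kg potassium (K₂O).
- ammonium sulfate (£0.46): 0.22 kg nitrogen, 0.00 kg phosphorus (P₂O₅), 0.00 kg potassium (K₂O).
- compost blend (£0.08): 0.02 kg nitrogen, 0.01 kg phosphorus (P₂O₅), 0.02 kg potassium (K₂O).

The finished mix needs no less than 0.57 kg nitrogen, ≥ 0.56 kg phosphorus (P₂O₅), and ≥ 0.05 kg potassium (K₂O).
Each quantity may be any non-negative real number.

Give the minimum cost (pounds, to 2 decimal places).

Let x1 = kg of MAP, x2 = kg of ammonium sulfate, x3 = kg of compost blend.
Minimise 0.93x1 + 0.46x2 + 0.08x3 subject to:
  0.11x1 + 0.22x2 + 0.02x3 ≥ 0.57   (nitrogen)
  0.52x1 + 0.01x3 ≥ 0.56   (phosphorus (P₂O₅))
  0.02x3 ≥ 0.05   (potassium (K₂O))
  x1, x2, x3 ≥ 0.
All 3 inputs are positive at the optimum. The nitrogen, phosphorus (P₂O₅), potassium (K₂O) requirements are met with equality.
Solving gives x1 = 1.029, x2 = 1.849, x3 = 2.5.
Total cost: 0.93·1.029 + 0.46·1.849 + 0.08·2.5 = 2.0075.

£2.01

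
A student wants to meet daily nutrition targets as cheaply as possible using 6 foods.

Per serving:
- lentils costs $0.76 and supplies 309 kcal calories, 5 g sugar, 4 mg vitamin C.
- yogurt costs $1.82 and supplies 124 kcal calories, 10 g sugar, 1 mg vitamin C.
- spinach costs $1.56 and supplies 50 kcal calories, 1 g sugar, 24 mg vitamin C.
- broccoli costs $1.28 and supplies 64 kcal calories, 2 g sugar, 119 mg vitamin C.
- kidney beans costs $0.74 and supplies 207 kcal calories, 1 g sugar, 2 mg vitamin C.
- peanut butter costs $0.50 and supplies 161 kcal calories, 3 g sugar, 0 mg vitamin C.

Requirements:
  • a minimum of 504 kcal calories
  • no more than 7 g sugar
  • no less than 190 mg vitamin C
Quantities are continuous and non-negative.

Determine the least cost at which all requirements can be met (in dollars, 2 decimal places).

Let x1 = servings of lentils, x2 = servings of yogurt, x3 = servings of spinach, x4 = servings of broccoli, x5 = servings of kidney beans, x6 = servings of peanut butter.
Minimize 0.76x1 + 1.82x2 + 1.56x3 + 1.28x4 + 0.74x5 + 0.5x6 subject to:
  309x1 + 124x2 + 50x3 + 64x4 + 207x5 + 161x6 ≥ 504   (calories)
  5x1 + 10x2 + 1x3 + 2x4 + 1x5 + 3x6 ≤ 7   (sugar)
  4x1 + 1x2 + 24x3 + 119x4 + 2x5 ≥ 190   (vitamin C)
  x1, x2, x3, x4, x5, x6 ≥ 0.
The optimal basis is {lentils, broccoli, kidney beans}; yogurt, spinach, peanut butter drop out. There the calories, sugar, vitamin C constraints are tight.
So lentils = 0.55 servings, broccoli = 1.559 servings, kidney beans = 1.132 servings.
Total cost: 0.76·0.55 + 1.28·1.559 + 0.74·1.132 = 3.2512.

$3.25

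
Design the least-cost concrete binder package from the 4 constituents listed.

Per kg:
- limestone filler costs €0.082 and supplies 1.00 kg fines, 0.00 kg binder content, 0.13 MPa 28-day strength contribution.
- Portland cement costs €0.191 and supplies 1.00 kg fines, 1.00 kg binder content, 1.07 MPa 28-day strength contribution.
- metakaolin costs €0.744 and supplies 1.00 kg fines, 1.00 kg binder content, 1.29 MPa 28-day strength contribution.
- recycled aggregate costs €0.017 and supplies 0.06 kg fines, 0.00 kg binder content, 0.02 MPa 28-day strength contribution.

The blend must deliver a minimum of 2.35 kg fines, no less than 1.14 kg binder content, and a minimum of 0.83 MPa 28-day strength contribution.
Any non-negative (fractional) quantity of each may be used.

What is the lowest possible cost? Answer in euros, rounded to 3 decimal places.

Let x1 = kg of limestone filler, x2 = kg of Portland cement, x3 = kg of metakaolin, x4 = kg of recycled aggregate.
min 0.082x1 + 0.191x2 + 0.744x3 + 0.017x4 with:
  1x1 + 1x2 + 1x3 + 0.06x4 ≥ 2.35   (fines)
  1x2 + 1x3 ≥ 1.14   (binder content)
  0.13x1 + 1.07x2 + 1.29x3 + 0.02x4 ≥ 0.83   (28-day strength contribution)
  x1, x2, x3, x4 ≥ 0.
The cheapest feasible vertex uses only limestone filler, Portland cement; metakaolin, recycled aggregate are not used. Binding constraints: fines and binder content.
Solving gives x1 = 1.21, x2 = 1.14.
Cost = 0.082·1.21 + 0.191·1.14 = 0.31696.

€0.317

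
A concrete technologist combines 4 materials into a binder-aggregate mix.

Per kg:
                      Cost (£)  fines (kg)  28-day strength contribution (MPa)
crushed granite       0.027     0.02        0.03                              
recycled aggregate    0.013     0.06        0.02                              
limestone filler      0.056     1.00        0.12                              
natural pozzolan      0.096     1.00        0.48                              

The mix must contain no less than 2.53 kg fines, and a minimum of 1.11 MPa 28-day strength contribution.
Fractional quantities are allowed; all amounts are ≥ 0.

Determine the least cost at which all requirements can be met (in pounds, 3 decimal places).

Treat it as an LP. Let x1 = kg of crushed granite, x2 = kg of recycled aggregate, x3 = kg of limestone filler, x4 = kg of natural pozzolan.
min 0.027x1 + 0.013x2 + 0.056x3 + 0.096x4 s.t.:
  0.02x1 + 0.06x2 + 1x3 + 1x4 ≥ 2.53   (fines)
  0.03x1 + 0.02x2 + 0.12x3 + 0.48x4 ≥ 1.11   (28-day strength contribution)
  x1, x2, x3, x4 ≥ 0.
The optimal basis is {limestone filler, natural pozzolan}; crushed granite, recycled aggregate drop out. The fines and 28-day strength contribution requirements are met with equality.
That vertex is x3 = 0.29, x4 = 2.24.
Objective = 0.056·0.29 + 0.096·2.24 = 0.23128.

£0.231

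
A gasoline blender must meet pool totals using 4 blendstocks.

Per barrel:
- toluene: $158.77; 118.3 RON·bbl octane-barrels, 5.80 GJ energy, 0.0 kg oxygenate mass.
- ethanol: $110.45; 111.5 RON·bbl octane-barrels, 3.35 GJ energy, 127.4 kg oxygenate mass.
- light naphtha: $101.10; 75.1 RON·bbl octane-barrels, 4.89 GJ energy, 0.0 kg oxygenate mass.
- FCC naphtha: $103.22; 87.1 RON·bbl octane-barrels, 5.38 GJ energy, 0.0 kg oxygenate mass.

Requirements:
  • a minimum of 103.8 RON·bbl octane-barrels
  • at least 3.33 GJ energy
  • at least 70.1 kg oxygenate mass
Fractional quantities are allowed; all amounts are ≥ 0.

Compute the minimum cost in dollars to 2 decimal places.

$104.12

Let x1 = barrels of toluene, x2 = barrels of ethanol, x3 = barrels of light naphtha, x4 = barrels of FCC naphtha.
Minimise 158.77x1 + 110.45x2 + 101.1x3 + 103.22x4 subject to:
  118.3x1 + 111.5x2 + 75.1x3 + 87.1x4 ≥ 103.8   (octane-barrels)
  5.8x1 + 3.35x2 + 4.89x3 + 5.38x4 ≥ 3.33   (energy)
  127.4x2 ≥ 70.1   (oxygenate mass)
  x1, x2, x3, x4 ≥ 0.
At the optimum only ethanol, FCC naphtha are positive (toluene, light naphtha = 0). There the octane-barrels and energy constraints are tight.
Optimal quantities: ethanol = 0.8712 barrels, FCC naphtha = 0.07649 barrels.
Total cost: 110.45·0.8712 + 103.22·0.07649 = 104.1193.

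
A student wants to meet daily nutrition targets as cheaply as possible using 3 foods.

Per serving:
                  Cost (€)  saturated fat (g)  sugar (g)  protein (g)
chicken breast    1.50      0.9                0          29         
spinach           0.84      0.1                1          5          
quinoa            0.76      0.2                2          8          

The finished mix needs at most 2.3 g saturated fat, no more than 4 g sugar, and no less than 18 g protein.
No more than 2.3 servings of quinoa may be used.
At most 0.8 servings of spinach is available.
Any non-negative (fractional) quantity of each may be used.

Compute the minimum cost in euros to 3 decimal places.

This is a linear program. Let x1 = servings of chicken breast, x2 = servings of spinach, x3 = servings of quinoa.
Minimize 1.5x1 + 0.84x2 + 0.76x3 subject to:
  0.9x1 + 0.1x2 + 0.2x3 ≤ 2.3   (saturated fat)
  1x2 + 2x3 ≤ 4   (sugar)
  29x1 + 5x2 + 8x3 ≥ 18   (protein)
  x3 ≤ 2.3
  x2 ≤ 0.8
  x1, x2, x3 ≥ 0.
The optimal basis is {chicken breast}; spinach, quinoa drop out. The protein requirement is met with equality.
Solving gives x1 = 0.6207.
Hence cost = 1.5·0.6207 = €0.93105.

€0.931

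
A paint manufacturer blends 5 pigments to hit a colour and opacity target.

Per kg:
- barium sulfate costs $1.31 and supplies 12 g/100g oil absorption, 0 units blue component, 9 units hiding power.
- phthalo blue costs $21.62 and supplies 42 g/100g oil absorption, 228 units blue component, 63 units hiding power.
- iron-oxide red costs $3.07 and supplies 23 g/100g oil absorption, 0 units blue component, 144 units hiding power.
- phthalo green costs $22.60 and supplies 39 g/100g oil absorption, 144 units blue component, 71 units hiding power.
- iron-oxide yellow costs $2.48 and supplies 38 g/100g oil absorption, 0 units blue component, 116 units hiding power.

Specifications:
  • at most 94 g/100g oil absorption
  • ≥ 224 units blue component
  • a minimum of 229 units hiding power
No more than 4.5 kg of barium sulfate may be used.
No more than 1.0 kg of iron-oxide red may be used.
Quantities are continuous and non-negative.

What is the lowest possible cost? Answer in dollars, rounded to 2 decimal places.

This is a linear program. Let x1 = kg of barium sulfate, x2 = kg of phthalo blue, x3 = kg of iron-oxide red, x4 = kg of phthalo green, x5 = kg of iron-oxide yellow.
min 1.31x1 + 21.62x2 + 3.07x3 + 22.6x4 + 2.48x5 s.t.:
  12x1 + 42x2 + 23x3 + 39x4 + 38x5 ≤ 94   (oil absorption)
  228x2 + 144x4 ≥ 224   (blue component)
  9x1 + 63x2 + 144x3 + 71x4 + 116x5 ≥ 229   (hiding power)
  x1 ≤ 4.5
  x3 ≤ 1
  x1, x2, x3, x4, x5 ≥ 0.
The minimum-cost mix takes nothing from barium sulfate, phthalo green — only phthalo blue, iron-oxide red, iron-oxide yellow. There the blue component, hiding power, the iron-oxide red cap constraints are tight.
That vertex is x2 = 0.98246, x3 = 1, x5 = 0.19918.
Total cost: 21.62·0.98246 + 3.07·1 + 2.48·0.19918 = 24.8048.

$24.80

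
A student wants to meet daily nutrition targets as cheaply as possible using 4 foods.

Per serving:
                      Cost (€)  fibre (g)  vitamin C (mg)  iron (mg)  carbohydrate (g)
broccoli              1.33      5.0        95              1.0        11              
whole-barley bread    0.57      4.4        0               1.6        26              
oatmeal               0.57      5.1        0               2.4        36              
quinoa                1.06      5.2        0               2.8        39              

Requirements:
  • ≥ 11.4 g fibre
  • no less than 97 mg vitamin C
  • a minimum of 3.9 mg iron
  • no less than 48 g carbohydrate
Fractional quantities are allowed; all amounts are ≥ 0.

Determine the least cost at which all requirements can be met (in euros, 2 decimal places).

Set it up as a linear program. Let x1 = servings of broccoli, x2 = servings of whole-barley bread, x3 = servings of oatmeal, x4 = servings of quinoa.
Minimize 1.33x1 + 0.57x2 + 0.57x3 + 1.06x4 s.t.:
  5x1 + 4.4x2 + 5.1x3 + 5.2x4 ≥ 11.4   (fibre)
  95x1 ≥ 97   (vitamin C)
  1x1 + 1.6x2 + 2.4x3 + 2.8x4 ≥ 3.9   (iron)
  11x1 + 26x2 + 36x3 + 39x4 ≥ 48   (carbohydrate)
  x1, x2, x3, x4 ≥ 0.
At the optimum only broccoli, oatmeal are positive (whole-barley bread, quinoa = 0). There the fibre and vitamin C constraints are tight.
That vertex is x1 = 1.021, x3 = 1.234.
Cost = 1.33·1.021 + 0.57·1.234 = 2.0613.

€2.06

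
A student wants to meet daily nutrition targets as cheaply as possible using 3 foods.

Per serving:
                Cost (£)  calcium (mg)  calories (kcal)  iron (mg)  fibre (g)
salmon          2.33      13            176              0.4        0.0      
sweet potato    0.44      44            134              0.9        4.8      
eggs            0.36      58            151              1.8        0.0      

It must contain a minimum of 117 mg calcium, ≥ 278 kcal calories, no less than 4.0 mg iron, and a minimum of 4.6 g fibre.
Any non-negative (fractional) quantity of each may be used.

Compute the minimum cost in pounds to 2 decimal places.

Treat it as an LP. Let x1 = servings of salmon, x2 = servings of sweet potato, x3 = servings of eggs.
Minimise 2.33x1 + 0.44x2 + 0.36x3 with:
  13x1 + 44x2 + 58x3 ≥ 117   (calcium)
  176x1 + 134x2 + 151x3 ≥ 278   (calories)
  0.4x1 + 0.9x2 + 1.8x3 ≥ 4   (iron)
  4.8x2 ≥ 4.6   (fibre)
  x1, x2, x3 ≥ 0.
At the optimum only sweet potato, eggs are positive (salmon = 0). Binding constraints: iron and fibre.
Optimal quantities: sweet potato = 0.9583 servings, eggs = 1.743 servings.
Total cost: 0.44·0.9583 + 0.36·1.743 = 1.0491.

£1.05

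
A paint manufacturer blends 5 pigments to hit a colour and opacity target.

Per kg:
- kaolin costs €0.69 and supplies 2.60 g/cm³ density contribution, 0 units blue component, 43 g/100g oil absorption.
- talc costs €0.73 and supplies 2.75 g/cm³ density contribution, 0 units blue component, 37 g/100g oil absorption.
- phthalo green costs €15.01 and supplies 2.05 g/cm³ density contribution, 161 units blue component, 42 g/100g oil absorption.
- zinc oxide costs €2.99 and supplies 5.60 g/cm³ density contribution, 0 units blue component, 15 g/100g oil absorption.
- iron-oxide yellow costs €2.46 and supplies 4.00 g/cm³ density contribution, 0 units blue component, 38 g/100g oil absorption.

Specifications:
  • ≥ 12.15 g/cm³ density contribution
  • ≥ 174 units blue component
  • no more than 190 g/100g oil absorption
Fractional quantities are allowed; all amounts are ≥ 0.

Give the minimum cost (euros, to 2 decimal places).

€18.86

Set it up as a linear program. Let x1 = kg of kaolin, x2 = kg of talc, x3 = kg of phthalo green, x4 = kg of zinc oxide, x5 = kg of iron-oxide yellow.
Minimize 0.69x1 + 0.73x2 + 15.01x3 + 2.99x4 + 2.46x5 with:
  2.6x1 + 2.75x2 + 2.05x3 + 5.6x4 + 4x5 ≥ 12.15   (density contribution)
  161x3 ≥ 174   (blue component)
  43x1 + 37x2 + 42x3 + 15x4 + 38x5 ≤ 190   (oil absorption)
  x1, x2, x3, x4, x5 ≥ 0.
The optimal basis is {kaolin, talc, phthalo green}; zinc oxide, iron-oxide yellow drop out. Binding constraints: density contribution, blue component, oil absorption.
That vertex is x1 = 1.365, x2 = 2.322, x3 = 1.081.
Objective = 0.69·1.365 + 0.73·2.322 + 15.01·1.081 = 18.8627.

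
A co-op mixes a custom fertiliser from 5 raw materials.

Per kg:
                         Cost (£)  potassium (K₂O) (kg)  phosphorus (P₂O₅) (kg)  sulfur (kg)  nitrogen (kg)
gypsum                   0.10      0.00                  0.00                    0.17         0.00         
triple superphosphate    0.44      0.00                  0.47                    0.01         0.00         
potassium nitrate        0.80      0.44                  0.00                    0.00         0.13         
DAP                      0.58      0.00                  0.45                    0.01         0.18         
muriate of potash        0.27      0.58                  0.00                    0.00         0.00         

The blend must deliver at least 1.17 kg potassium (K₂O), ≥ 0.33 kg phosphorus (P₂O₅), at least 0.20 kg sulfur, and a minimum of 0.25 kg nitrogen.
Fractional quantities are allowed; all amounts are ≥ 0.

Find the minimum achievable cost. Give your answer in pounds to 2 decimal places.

Set it up as a linear program. Let x1 = kg of gypsum, x2 = kg of triple superphosphate, x3 = kg of potassium nitrate, x4 = kg of DAP, x5 = kg of muriate of potash.
min 0.1x1 + 0.44x2 + 0.8x3 + 0.58x4 + 0.27x5 s.t.:
  0.44x3 + 0.58x5 ≥ 1.17   (potassium (K₂O))
  0.47x2 + 0.45x4 ≥ 0.33   (phosphorus (P₂O₅))
  0.17x1 + 0.01x2 + 0.01x4 ≥ 0.2   (sulfur)
  0.13x3 + 0.18x4 ≥ 0.25   (nitrogen)
  x1, x2, x3, x4, x5 ≥ 0.
At the optimum only gypsum, DAP, muriate of potash are positive (triple superphosphate, potassium nitrate = 0). The potassium (K₂O), sulfur, nitrogen requirements are met with equality.
That vertex is x1 = 1.095, x4 = 1.389, x5 = 2.017.
Total cost: 0.1·1.095 + 0.58·1.389 + 0.27·2.017 = 1.4597.

£1.46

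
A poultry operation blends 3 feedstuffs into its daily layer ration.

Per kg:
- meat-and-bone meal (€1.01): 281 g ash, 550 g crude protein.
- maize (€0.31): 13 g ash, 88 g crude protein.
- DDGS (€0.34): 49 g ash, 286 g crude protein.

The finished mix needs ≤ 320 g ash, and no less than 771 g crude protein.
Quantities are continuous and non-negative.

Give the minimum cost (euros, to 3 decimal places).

Set it up as a linear program. Let x1 = kg of meat-and-bone meal, x2 = kg of maize, x3 = kg of DDGS.
min 1.01x1 + 0.31x2 + 0.34x3 with:
  281x1 + 13x2 + 49x3 ≤ 320   (ash)
  550x1 + 88x2 + 286x3 ≥ 771   (crude protein)
  x1, x2, x3 ≥ 0.
At the optimum only DDGS is positive (meat-and-bone meal, maize = 0). Binding constraint: crude protein.
That vertex is x3 = 2.696.
Hence cost = 0.34·2.696 = €0.91664.

€0.917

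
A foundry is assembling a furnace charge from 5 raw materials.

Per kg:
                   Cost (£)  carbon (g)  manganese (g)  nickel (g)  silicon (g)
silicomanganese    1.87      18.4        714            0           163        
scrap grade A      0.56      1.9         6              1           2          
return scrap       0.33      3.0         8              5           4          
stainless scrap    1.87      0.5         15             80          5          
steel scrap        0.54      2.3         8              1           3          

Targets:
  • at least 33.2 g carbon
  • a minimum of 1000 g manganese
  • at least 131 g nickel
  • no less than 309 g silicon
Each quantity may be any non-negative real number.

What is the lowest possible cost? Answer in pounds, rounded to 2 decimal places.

£6.51

Let x1 = kg of silicomanganese, x2 = kg of scrap grade A, x3 = kg of return scrap, x4 = kg of stainless scrap, x5 = kg of steel scrap.
min 1.87x1 + 0.56x2 + 0.33x3 + 1.87x4 + 0.54x5 with:
  18.4x1 + 1.9x2 + 3x3 + 0.5x4 + 2.3x5 ≥ 33.2   (carbon)
  714x1 + 6x2 + 8x3 + 15x4 + 8x5 ≥ 1000   (manganese)
  1x2 + 5x3 + 80x4 + 1x5 ≥ 131   (nickel)
  163x1 + 2x2 + 4x3 + 5x4 + 3x5 ≥ 309   (silicon)
  x1, x2, x3, x4, x5 ≥ 0.
The optimal basis is {silicomanganese, stainless scrap}; scrap grade A, return scrap, steel scrap drop out. The nickel and silicon requirements are met with equality.
That vertex is x1 = 1.845, x4 = 1.637.
Total cost: 1.87·1.845 + 1.87·1.637 = 6.5113.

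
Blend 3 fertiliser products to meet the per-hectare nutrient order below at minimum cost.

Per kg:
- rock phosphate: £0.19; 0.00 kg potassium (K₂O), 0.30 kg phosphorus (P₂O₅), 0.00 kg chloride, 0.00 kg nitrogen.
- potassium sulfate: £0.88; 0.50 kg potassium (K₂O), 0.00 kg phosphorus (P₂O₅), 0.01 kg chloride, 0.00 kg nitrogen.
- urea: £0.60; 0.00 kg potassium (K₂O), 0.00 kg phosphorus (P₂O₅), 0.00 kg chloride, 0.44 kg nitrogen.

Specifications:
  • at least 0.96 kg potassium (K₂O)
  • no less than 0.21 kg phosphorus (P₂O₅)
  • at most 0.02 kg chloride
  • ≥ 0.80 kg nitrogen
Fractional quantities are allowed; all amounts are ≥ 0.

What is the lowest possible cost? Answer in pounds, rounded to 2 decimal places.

£2.91

This is a linear program. Let x1 = kg of rock phosphate, x2 = kg of potassium sulfate, x3 = kg of urea.
Minimise 0.19x1 + 0.88x2 + 0.6x3 subject to:
  0.5x2 ≥ 0.96   (potassium (K₂O))
  0.3x1 ≥ 0.21   (phosphorus (P₂O₅))
  0.01x2 ≤ 0.02   (chloride)
  0.44x3 ≥ 0.8   (nitrogen)
  x1, x2, x3 ≥ 0.
All 3 inputs are positive at the optimum. There the potassium (K₂O), phosphorus (P₂O₅), nitrogen constraints are tight.
That vertex is x1 = 0.7, x2 = 1.92, x3 = 1.818.
Objective = 0.19·0.7 + 0.88·1.92 + 0.6·1.818 = 2.9134.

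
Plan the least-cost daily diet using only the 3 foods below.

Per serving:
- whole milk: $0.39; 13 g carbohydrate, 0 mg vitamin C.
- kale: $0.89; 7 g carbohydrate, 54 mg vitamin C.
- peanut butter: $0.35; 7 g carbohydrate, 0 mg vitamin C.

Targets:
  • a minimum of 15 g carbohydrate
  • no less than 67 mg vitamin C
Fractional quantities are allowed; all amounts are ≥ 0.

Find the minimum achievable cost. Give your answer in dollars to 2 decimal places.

Let x1 = servings of whole milk, x2 = servings of kale, x3 = servings of peanut butter.
Minimise 0.39x1 + 0.89x2 + 0.35x3 s.t.:
  13x1 + 7x2 + 7x3 ≥ 15   (carbohydrate)
  54x2 ≥ 67   (vitamin C)
  x1, x2, x3 ≥ 0.
The optimal basis is {whole milk, kale}; peanut butter drops out. Binding constraints: carbohydrate and vitamin C.
Optimal quantities: whole milk = 0.4858 servings, kale = 1.241 servings.
Hence cost = 0.39·0.4858 + 0.89·1.241 = $1.2940.

$1.29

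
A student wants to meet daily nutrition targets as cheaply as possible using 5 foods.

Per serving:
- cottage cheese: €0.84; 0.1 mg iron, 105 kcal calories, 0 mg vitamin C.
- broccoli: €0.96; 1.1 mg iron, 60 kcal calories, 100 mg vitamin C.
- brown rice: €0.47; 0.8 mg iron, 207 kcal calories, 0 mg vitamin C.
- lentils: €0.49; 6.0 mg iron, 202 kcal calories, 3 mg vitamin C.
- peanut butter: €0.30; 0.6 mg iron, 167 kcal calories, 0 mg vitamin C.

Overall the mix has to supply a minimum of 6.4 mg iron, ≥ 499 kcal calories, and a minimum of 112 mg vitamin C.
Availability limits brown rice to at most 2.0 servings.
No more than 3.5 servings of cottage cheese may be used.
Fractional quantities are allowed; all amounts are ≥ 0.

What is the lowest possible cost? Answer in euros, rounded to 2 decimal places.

€1.92

Let x1 = servings of cottage cheese, x2 = servings of broccoli, x3 = servings of brown rice, x4 = servings of lentils, x5 = servings of peanut butter.
min 0.84x1 + 0.96x2 + 0.47x3 + 0.49x4 + 0.3x5 subject to:
  0.1x1 + 1.1x2 + 0.8x3 + 6x4 + 0.6x5 ≥ 6.4   (iron)
  105x1 + 60x2 + 207x3 + 202x4 + 167x5 ≥ 499   (calories)
  100x2 + 3x4 ≥ 112   (vitamin C)
  x3 ≤ 2
  x1 ≤ 3.5
  x1, x2, x3, x4, x5 ≥ 0.
At the optimum only broccoli, lentils, peanut butter are positive (cottage cheese, brown rice = 0). Binding constraints: iron, calories, vitamin C.
Optimal quantities: broccoli = 1.099 servings, lentils = 0.6892 servings, peanut butter = 1.759 servings.
Hence cost = 0.96·1.099 + 0.49·0.6892 + 0.3·1.759 = €1.9204.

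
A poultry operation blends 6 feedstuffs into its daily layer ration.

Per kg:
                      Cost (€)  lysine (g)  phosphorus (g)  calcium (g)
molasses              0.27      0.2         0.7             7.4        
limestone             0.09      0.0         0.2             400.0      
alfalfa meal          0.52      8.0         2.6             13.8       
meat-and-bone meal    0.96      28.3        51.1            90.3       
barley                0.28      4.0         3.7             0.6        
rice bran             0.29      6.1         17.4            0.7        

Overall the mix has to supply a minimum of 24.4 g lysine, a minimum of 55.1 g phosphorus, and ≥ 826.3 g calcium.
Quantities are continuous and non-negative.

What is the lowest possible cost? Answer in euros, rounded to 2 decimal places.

€1.14

Let x1 = kg of molasses, x2 = kg of limestone, x3 = kg of alfalfa meal, x4 = kg of meat-and-bone meal, x5 = kg of barley, x6 = kg of rice bran.
Minimize 0.27x1 + 0.09x2 + 0.52x3 + 0.96x4 + 0.28x5 + 0.29x6 subject to:
  0.2x1 + 8x3 + 28.3x4 + 4x5 + 6.1x6 ≥ 24.4   (lysine)
  0.7x1 + 0.2x2 + 2.6x3 + 51.1x4 + 3.7x5 + 17.4x6 ≥ 55.1   (phosphorus)
  7.4x1 + 400x2 + 13.8x3 + 90.3x4 + 0.6x5 + 0.7x6 ≥ 826.3   (calcium)
  x1, x2, x3, x4, x5, x6 ≥ 0.
The cheapest feasible vertex uses only limestone, meat-and-bone meal, rice bran; molasses, alfalfa meal, barley are not used. The lysine, phosphorus, calcium requirements are met with equality.
So limestone = 1.949 kg, meat-and-bone meal = 0.5026 kg, rice bran = 1.668 kg.
Objective = 0.09·1.949 + 0.96·0.5026 + 0.29·1.668 = 1.1416.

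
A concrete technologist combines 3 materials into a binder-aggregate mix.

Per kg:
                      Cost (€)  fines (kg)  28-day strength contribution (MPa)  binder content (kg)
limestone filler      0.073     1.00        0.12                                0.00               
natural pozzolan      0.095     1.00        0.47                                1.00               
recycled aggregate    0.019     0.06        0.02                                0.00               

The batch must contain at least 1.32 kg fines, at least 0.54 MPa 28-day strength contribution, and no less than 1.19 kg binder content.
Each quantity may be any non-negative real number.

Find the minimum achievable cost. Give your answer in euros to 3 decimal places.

Set it up as a linear program. Let x1 = kg of limestone filler, x2 = kg of natural pozzolan, x3 = kg of recycled aggregate.
Minimise 0.073x1 + 0.095x2 + 0.019x3 with:
  1x1 + 1x2 + 0.06x3 ≥ 1.32   (fines)
  0.12x1 + 0.47x2 + 0.02x3 ≥ 0.54   (28-day strength contribution)
  1x2 ≥ 1.19   (binder content)
  x1, x2, x3 ≥ 0.
The cheapest feasible vertex uses only limestone filler, natural pozzolan; recycled aggregate is not used. There the fines and binder content constraints are tight.
Optimal quantities: limestone filler = 0.13 kg, natural pozzolan = 1.19 kg.
Cost = 0.073·0.13 + 0.095·1.19 = 0.12254.

€0.123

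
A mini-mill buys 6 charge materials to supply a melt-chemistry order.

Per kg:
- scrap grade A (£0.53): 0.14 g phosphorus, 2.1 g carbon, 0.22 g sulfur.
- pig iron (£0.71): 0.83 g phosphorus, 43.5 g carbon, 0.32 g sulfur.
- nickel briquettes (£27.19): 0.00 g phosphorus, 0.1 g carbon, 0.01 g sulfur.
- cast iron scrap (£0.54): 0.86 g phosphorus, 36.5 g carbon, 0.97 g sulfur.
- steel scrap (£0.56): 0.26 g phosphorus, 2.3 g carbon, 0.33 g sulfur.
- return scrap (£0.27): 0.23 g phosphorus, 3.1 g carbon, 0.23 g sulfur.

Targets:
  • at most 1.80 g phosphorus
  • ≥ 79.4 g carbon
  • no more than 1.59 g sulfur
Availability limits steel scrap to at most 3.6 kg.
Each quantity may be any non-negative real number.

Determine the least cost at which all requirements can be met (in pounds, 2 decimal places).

£1.22

Treat it as an LP. Let x1 = kg of scrap grade A, x2 = kg of pig iron, x3 = kg of nickel briquettes, x4 = kg of cast iron scrap, x5 = kg of steel scrap, x6 = kg of return scrap.
Minimize 0.53x1 + 0.71x2 + 27.19x3 + 0.54x4 + 0.56x5 + 0.27x6 with:
  0.14x1 + 0.83x2 + 0.86x4 + 0.26x5 + 0.23x6 ≤ 1.8   (phosphorus)
  2.1x1 + 43.5x2 + 0.1x3 + 36.5x4 + 2.3x5 + 3.1x6 ≥ 79.4   (carbon)
  0.22x1 + 0.32x2 + 0.01x3 + 0.97x4 + 0.33x5 + 0.23x6 ≤ 1.59   (sulfur)
  x5 ≤ 3.6
  x1, x2, x3, x4, x5, x6 ≥ 0.
The minimum-cost mix takes nothing from scrap grade A, nickel briquettes, steel scrap, return scrap — only pig iron, cast iron scrap. The carbon and sulfur requirements are met with equality.
That vertex is x2 = 0.6221, x4 = 1.434.
Cost = 0.71·0.6221 + 0.54·1.434 = 1.2161.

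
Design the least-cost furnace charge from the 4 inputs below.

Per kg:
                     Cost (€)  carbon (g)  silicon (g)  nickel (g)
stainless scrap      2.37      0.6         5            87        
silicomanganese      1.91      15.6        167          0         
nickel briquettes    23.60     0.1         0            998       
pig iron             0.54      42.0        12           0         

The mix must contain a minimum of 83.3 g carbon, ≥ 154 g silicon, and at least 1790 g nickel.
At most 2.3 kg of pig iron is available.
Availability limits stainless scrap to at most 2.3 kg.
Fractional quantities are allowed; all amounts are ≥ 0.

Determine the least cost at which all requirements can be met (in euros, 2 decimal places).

Treat it as an LP. Let x1 = kg of stainless scrap, x2 = kg of silicomanganese, x3 = kg of nickel briquettes, x4 = kg of pig iron.
min 2.37x1 + 1.91x2 + 23.6x3 + 0.54x4 with:
  0.6x1 + 15.6x2 + 0.1x3 + 42x4 ≥ 83.3   (carbon)
  5x1 + 167x2 + 12x4 ≥ 154   (silicon)
  87x1 + 998x3 ≥ 1790   (nickel)
  x4 ≤ 2.3
  x1 ≤ 2.3
  x1, x2, x3, x4 ≥ 0.
At the optimum only silicomanganese, nickel briquettes, pig iron are positive (stainless scrap = 0). Binding constraints: carbon, silicon, nickel.
Optimal quantities: silicomanganese = 0.80133 kg, nickel briquettes = 1.7936 kg, pig iron = 1.6814 kg.
Total cost: 1.91·0.80133 + 23.6·1.7936 + 0.54·1.6814 = 44.7675.

€44.77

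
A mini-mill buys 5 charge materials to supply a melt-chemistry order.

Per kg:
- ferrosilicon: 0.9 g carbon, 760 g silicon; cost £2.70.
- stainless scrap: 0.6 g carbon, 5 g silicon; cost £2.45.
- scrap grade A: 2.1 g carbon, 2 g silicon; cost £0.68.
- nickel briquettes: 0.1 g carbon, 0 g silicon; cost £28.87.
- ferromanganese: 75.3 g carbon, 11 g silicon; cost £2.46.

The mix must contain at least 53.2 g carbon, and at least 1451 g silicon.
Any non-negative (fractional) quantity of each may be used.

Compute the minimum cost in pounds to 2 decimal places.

Let x1 = kg of ferrosilicon, x2 = kg of stainless scrap, x3 = kg of scrap grade A, x4 = kg of nickel briquettes, x5 = kg of ferromanganese.
min 2.7x1 + 2.45x2 + 0.68x3 + 28.87x4 + 2.46x5 s.t.:
  0.9x1 + 0.6x2 + 2.1x3 + 0.1x4 + 75.3x5 ≥ 53.2   (carbon)
  760x1 + 5x2 + 2x3 + 11x5 ≥ 1451   (silicon)
  x1, x2, x3, x4, x5 ≥ 0.
The optimal basis is {ferrosilicon, ferromanganese}; stainless scrap, scrap grade A, nickel briquettes drop out. There the carbon and silicon constraints are tight.
That vertex is x1 = 1.899, x5 = 0.6838.
Hence cost = 2.7·1.899 + 2.46·0.6838 = £6.8094.

£6.81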